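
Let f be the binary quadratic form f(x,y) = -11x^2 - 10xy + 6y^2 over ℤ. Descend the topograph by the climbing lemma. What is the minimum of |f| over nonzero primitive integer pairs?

descent: ρ → (6,10,-11)  [lands on river]
river: ρ → (-11,12,5)
river: ρ → (5,18,-2)
river: ρ → (-2,18,5)
river: ρ → (5,12,-11)
river: ρ → (-11,10,6)
river: ρ → (6,14,-7)
river: ρ → (-7,14,6)
closes: descent 1, river 8
min |a| on river = 2

2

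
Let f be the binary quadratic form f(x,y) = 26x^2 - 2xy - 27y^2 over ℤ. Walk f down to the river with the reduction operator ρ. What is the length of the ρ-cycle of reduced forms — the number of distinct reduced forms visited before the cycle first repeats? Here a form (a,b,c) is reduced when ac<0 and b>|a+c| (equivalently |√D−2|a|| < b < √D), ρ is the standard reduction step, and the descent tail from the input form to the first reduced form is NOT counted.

D = 2812, ⌊√D⌋ = 53
descent: ρ → (-27,2,26)  [lands on river]
river: ρ → (26,50,-3)
river: ρ → (-3,52,9)
river: ρ → (9,38,-38)
river: ρ → (-38,38,9)
river: ρ → (9,52,-3)
river: ρ → (-3,50,26)
river: ρ → (26,2,-27)
river: ρ → (-27,52,1)
river: ρ → (1,52,-27)
ρ-cycle length = 10 (tail of 1 descent step not counted)

10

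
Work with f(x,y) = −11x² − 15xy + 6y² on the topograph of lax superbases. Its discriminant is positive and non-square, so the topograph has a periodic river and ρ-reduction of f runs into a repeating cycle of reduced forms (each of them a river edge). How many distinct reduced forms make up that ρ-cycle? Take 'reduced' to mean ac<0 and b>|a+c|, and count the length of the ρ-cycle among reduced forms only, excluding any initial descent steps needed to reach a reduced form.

D = 489, ⌊√D⌋ = 22
descent: ρ → (6,15,-11)  [lands on river]
river: ρ → (-11,7,10)
river: ρ → (10,13,-8)
river: ρ → (-8,19,4)
river: ρ → (4,21,-3)
river: ρ → (-3,21,4)
river: ρ → (4,19,-8)
river: ρ → (-8,13,10)
river: ρ → (10,7,-11)
river: ρ → (-11,15,6)
river: ρ → (6,21,-2)
river: ρ → (-2,19,16)
river: ρ → (16,13,-5)
river: ρ → (-5,17,10)
river: ρ → (10,3,-12)
river: ρ → (-12,21,1)
river: ρ → (1,21,-12)
river: ρ → (-12,3,10)
river: ρ → (10,17,-5)
river: ρ → (-5,13,16)
river: ρ → (16,19,-2)
river: ρ → (-2,21,6)
ρ-cycle length = 22 (tail of 1 descent step not counted)

22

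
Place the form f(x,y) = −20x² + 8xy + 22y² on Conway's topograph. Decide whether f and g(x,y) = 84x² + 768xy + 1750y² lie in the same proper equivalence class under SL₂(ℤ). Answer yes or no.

D₁ = 1824, D₂ = 1824
river cycle of f (length 10): (22, 36, -6), (-6, 36, 22), (22, 8, -20), (-20, 32, 10), (10, 28, -26), (-26, 24, 12), (12, 24, -26), (-26, 28, 10), (10, 32, -20), (-20, 8, 22)
river cycle of g (length 10): (10, 32, -20), (-20, 8, 22), (22, 36, -6), (-6, 36, 22), (22, 8, -20), (-20, 32, 10), (10, 28, -26), (-26, 24, 12), (12, 24, -26), (-26, 28, 10)
cycles coincide ⇒ equivalent

yes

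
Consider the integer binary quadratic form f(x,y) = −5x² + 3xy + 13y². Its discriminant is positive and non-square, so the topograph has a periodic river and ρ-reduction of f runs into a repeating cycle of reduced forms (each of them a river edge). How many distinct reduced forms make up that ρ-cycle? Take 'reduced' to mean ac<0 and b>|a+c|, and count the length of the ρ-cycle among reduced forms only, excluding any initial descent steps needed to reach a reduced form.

D = 269, ⌊√D⌋ = 16
descent: ρ → (13,-3,-5)
descent: ρ → (-5,13,5)  [lands on river]
river: ρ → (5,7,-11)
river: ρ → (-11,15,1)
river: ρ → (1,15,-11)
river: ρ → (-11,7,5)
river: ρ → (5,13,-5)
river: ρ → (-5,7,11)
river: ρ → (11,15,-1)
river: ρ → (-1,15,11)
river: ρ → (11,7,-5)
ρ-cycle length = 10 (tail of 2 descent steps not counted)

10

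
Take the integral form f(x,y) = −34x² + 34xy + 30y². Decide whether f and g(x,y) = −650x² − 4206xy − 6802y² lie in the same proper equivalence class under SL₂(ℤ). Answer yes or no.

D₁ = 5236, D₂ = 5236
river cycle of f (length 14): (30, 26, -38), (-38, 50, 18), (18, 58, -26), (-26, 46, 30), (30, 14, -42), (-42, 70, 2), (2, 70, -42), (-42, 14, 30), (30, 46, -26), (-26, 58, 18), … (4 more)
river cycle of g (length 14): (-34, 34, 30), (30, 26, -38), (-38, 50, 18), (18, 58, -26), (-26, 46, 30), (30, 14, -42), (-42, 70, 2), (2, 70, -42), (-42, 14, 30), (30, 46, -26), … (4 more)
cycles coincide ⇒ equivalent

yes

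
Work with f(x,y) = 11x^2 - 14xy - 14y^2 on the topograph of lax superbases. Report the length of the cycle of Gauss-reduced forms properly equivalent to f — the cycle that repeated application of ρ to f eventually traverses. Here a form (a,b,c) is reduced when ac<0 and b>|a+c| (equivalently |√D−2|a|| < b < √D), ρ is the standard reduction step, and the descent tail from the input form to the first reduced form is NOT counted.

D = 812, ⌊√D⌋ = 28
descent: ρ → (-14,14,11)  [lands on river]
river: ρ → (11,8,-17)
river: ρ → (-17,26,2)
river: ρ → (2,26,-17)
river: ρ → (-17,8,11)
river: ρ → (11,14,-14)
ρ-cycle length = 6 (tail of 1 descent step not counted)

6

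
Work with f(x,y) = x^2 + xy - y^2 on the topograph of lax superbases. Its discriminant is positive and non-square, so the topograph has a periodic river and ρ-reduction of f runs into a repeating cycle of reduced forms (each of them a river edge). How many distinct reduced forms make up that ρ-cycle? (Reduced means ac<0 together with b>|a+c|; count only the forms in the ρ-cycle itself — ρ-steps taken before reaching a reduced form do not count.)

D = 5, ⌊√D⌋ = 2
river: ρ → (-1,1,1)
river: ρ → (1,1,-1)
ρ-cycle length = 2 (tail of 0 descent steps not counted)

2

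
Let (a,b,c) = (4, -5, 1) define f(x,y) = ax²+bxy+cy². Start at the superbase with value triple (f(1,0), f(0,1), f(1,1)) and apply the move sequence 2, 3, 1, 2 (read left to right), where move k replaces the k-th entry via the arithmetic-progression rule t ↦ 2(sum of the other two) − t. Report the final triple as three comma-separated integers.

start (4,1,0) = (f(1,0),f(0,1),f(1,1))
replace slot 2: 2·(4+0) − 1 = 7 → (4,7,0)
replace slot 3: 2·(4+7) − 0 = 22 → (4,7,22)
replace slot 1: 2·(7+22) − 4 = 54 → (54,7,22)
replace slot 2: 2·(54+22) − 7 = 145 → (54,145,22)

54,145,22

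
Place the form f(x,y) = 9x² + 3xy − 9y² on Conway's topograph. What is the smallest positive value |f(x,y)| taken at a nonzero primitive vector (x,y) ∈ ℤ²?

river: ρ → (-9,15,3)
river: ρ → (3,15,-9)
river: ρ → (-9,3,9)
river: ρ → (9,15,-3)
river: ρ → (-3,15,9)
river: ρ → (9,3,-9)
closes: descent 0, river 6
min |a| on river = 3

3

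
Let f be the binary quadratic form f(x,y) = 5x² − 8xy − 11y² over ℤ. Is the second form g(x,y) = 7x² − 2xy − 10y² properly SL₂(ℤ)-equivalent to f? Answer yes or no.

D₁ = 284, D₂ = 284
river cycle of f (length 8): (-11, 8, 5), (5, 12, -7), (-7, 16, 1), (1, 16, -7), (-7, 12, 5), (5, 8, -11), (-11, 14, 2), (2, 14, -11)
river cycle of g (length 8): (7, 12, -5), (-5, 8, 11), (11, 14, -2), (-2, 14, 11), (11, 8, -5), (-5, 12, 7), (7, 16, -1), (-1, 16, 7)
cycles differ ⇒ inequivalent

no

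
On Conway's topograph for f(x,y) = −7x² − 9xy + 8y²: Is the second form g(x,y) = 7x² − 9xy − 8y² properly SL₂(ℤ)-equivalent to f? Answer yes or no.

D₁ = 305, D₂ = 305
river cycle of f (length 8): (8, 9, -7), (-7, 5, 10), (10, 15, -2), (-2, 17, 2), (2, 15, -10), (-10, 5, 7), (7, 9, -8), (-8, 7, 8)
river cycle of g (length 8): (-8, 9, 7), (7, 5, -10), (-10, 15, 2), (2, 17, -2), (-2, 15, 10), (10, 5, -7), (-7, 9, 8), (8, 7, -8)
cycles differ ⇒ inequivalent

no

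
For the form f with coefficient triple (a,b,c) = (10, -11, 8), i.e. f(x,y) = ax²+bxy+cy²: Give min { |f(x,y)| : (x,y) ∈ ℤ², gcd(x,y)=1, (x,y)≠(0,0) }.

translate: b→9 (≡-11 mod 20), so (10,-11,8)→(10,9,7)
flip: (10,9,7)→(7,-9,10)
translate: b→5 (≡-9 mod 14), so (7,-9,10)→(7,5,8)
reduced (well bottom): (7,5,8) with a≤c, −a<b≤a
well minimum = a = 7

7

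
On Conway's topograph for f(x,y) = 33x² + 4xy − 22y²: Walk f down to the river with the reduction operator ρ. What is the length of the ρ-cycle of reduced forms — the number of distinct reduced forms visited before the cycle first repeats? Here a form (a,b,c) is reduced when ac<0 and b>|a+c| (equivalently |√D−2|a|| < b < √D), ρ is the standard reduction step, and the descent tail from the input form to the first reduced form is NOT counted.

D = 2920, ⌊√D⌋ = 54
descent: ρ → (-22,40,15)  [lands on river]
river: ρ → (15,50,-7)
river: ρ → (-7,48,22)
river: ρ → (22,40,-15)
river: ρ → (-15,50,7)
river: ρ → (7,48,-22)
ρ-cycle length = 6 (tail of 1 descent step not counted)

6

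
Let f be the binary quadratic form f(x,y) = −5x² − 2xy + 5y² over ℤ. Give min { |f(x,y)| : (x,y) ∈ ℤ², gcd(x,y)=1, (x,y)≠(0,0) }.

descent: ρ → (5,2,-5)  [lands on river]
river: ρ → (-5,8,2)
river: ρ → (2,8,-5)
river: ρ → (-5,2,5)
river: ρ → (5,8,-2)
river: ρ → (-2,8,5)
closes: descent 1, river 6
min |a| on river = 2

2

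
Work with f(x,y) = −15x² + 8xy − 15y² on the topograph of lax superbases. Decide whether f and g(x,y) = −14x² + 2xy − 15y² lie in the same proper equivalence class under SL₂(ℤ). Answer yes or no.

D₁ = -836, D₂ = -836
f is negative-definite; reduce −f:
−f: flip: (15,-8,15)→(15,8,15)
−f: reduced (well bottom): (15,8,15) with a≤c, −a<b≤a
flip sign back: reduced form of f is (-15,-8,-15)
g is negative-definite; reduce −g:
−g: reduced (well bottom): (14,-2,15) with a≤c, −a<b≤a
flip sign back: reduced form of g is (-14,2,-15)
reduced forms (-15, -8, -15) vs (-14, 2, -15) ⇒ inequivalent

no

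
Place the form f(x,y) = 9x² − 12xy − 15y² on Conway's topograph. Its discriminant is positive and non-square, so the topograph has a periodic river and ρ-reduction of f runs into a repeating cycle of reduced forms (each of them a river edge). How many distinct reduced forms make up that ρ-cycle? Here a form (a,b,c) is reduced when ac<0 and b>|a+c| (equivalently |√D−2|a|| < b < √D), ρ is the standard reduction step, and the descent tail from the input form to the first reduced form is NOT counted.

D = 684, ⌊√D⌋ = 26
descent: ρ → (-15,12,9)  [lands on river]
river: ρ → (9,24,-3)
river: ρ → (-3,24,9)
river: ρ → (9,12,-15)
river: ρ → (-15,18,6)
river: ρ → (6,18,-15)
ρ-cycle length = 6 (tail of 1 descent step not counted)

6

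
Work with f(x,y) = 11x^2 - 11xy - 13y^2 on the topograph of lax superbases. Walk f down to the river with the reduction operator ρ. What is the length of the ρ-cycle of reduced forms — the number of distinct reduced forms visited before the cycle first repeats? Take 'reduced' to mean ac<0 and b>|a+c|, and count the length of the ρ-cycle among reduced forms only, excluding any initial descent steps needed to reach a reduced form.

D = 693, ⌊√D⌋ = 26
descent: ρ → (-13,11,11)  [lands on river]
river: ρ → (11,11,-13)
river: ρ → (-13,15,9)
river: ρ → (9,21,-7)
river: ρ → (-7,21,9)
river: ρ → (9,15,-13)
ρ-cycle length = 6 (tail of 1 descent step not counted)

6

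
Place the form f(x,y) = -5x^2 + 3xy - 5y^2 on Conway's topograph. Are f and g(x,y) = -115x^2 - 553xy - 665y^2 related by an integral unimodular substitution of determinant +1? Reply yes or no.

D₁ = -91, D₂ = -91
f is negative-definite; reduce −f:
−f: flip: (5,-3,5)→(5,3,5)
−f: reduced (well bottom): (5,3,5) with a≤c, −a<b≤a
flip sign back: reduced form of f is (-5,-3,-5)
g is negative-definite; reduce −g:
−g: translate: b→93 (≡553 mod 230), so (115,553,665)→(115,93,19)
−g: flip: (115,93,19)→(19,-93,115)
−g: translate: b→-17 (≡-93 mod 38), so (19,-93,115)→(19,-17,5)
−g: flip: (19,-17,5)→(5,17,19)
−g: translate: b→-3 (≡17 mod 10), so (5,17,19)→(5,-3,5)
−g: flip: (5,-3,5)→(5,3,5)
−g: reduced (well bottom): (5,3,5) with a≤c, −a<b≤a
flip sign back: reduced form of g is (-5,-3,-5)
reduced forms (-5, -3, -5) vs (-5, -3, -5) ⇒ equivalent

yes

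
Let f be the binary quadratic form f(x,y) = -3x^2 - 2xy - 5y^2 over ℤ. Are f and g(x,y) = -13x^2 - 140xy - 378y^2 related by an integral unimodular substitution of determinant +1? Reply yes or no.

D₁ = -56, D₂ = -56
f is negative-definite; reduce −f:
−f: reduced (well bottom): (3,2,5) with a≤c, −a<b≤a
flip sign back: reduced form of f is (-3,-2,-5)
g is negative-definite; reduce −g:
−g: translate: b→10 (≡140 mod 26), so (13,140,378)→(13,10,3)
−g: flip: (13,10,3)→(3,-10,13)
−g: translate: b→2 (≡-10 mod 6), so (3,-10,13)→(3,2,5)
−g: reduced (well bottom): (3,2,5) with a≤c, −a<b≤a
flip sign back: reduced form of g is (-3,-2,-5)
reduced forms (-3, -2, -5) vs (-3, -2, -5) ⇒ equivalent

yes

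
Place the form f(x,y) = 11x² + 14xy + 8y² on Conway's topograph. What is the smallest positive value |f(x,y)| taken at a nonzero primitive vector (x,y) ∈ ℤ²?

translate: b→-8 (≡14 mod 22), so (11,14,8)→(11,-8,5)
flip: (11,-8,5)→(5,8,11)
translate: b→-2 (≡8 mod 10), so (5,8,11)→(5,-2,8)
reduced (well bottom): (5,-2,8) with a≤c, −a<b≤a
well minimum = a = 5

5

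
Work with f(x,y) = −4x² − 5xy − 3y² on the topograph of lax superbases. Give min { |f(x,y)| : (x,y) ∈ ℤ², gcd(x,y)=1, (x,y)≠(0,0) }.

translate: b→-3 (≡5 mod 8), so (4,5,3)→(4,-3,2)
flip: (4,-3,2)→(2,3,4)
translate: b→-1 (≡3 mod 4), so (2,3,4)→(2,-1,3)
reduced (well bottom): (2,-1,3) with a≤c, −a<b≤a
well minimum |f| = |-2| = 2 (negative-definite)

2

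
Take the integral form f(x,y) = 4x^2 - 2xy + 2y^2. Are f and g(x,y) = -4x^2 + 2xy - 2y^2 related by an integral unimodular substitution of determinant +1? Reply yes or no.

D₁ = -28, D₂ = -28
f: flip: (4,-2,2)→(2,2,4)
f: reduced (well bottom): (2,2,4) with a≤c, −a<b≤a
g is negative-definite; reduce −g:
−g: flip: (4,-2,2)→(2,2,4)
−g: reduced (well bottom): (2,2,4) with a≤c, −a<b≤a
flip sign back: reduced form of g is (-2,-2,-4)
reduced forms (2, 2, 4) vs (-2, -2, -4) ⇒ inequivalent

no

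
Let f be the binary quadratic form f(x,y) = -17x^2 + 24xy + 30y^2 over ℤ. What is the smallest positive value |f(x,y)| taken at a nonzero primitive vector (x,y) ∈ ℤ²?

river: ρ → (30,36,-11)
river: ρ → (-11,30,39)
river: ρ → (39,48,-2)
river: ρ → (-2,48,39)
river: ρ → (39,30,-11)
river: ρ → (-11,36,30)
river: ρ → (30,24,-17)
river: ρ → (-17,44,10)
river: ρ → (10,36,-33)
river: ρ → (-33,30,13)
river: ρ → (13,48,-6)
river: ρ → (-6,48,13)
river: ρ → (13,30,-33)
river: ρ → (-33,36,10)
river: ρ → (10,44,-17)
river: ρ → (-17,24,30)
closes: descent 0, river 16
min |a| on river = 2

2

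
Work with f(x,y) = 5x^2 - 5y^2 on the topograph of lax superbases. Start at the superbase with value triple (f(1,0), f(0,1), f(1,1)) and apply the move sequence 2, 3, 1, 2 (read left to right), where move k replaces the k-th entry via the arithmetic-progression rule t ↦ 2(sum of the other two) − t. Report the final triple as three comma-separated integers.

start (5,-5,0) = (f(1,0),f(0,1),f(1,1))
replace slot 2: 2·(5+0) − (-5) = 15 → (5,15,0)
replace slot 3: 2·(5+15) − 0 = 40 → (5,15,40)
replace slot 1: 2·(15+40) − 5 = 105 → (105,15,40)
replace slot 2: 2·(105+40) − 15 = 275 → (105,275,40)

105,275,40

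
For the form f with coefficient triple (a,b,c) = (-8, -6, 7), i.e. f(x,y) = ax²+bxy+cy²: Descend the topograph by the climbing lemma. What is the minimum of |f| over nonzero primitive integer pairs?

descent: ρ → (7,6,-8)  [lands on river]
river: ρ → (-8,10,5)
river: ρ → (5,10,-8)
river: ρ → (-8,6,7)
river: ρ → (7,8,-7)
river: ρ → (-7,6,8)
river: ρ → (8,10,-5)
river: ρ → (-5,10,8)
river: ρ → (8,6,-7)
river: ρ → (-7,8,7)
closes: descent 1, river 10
min |a| on river = 5

5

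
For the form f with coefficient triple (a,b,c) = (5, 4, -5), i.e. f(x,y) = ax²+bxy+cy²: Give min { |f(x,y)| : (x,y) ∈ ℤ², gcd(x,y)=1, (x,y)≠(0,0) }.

river: ρ → (-5,6,4)
river: ρ → (4,10,-1)
river: ρ → (-1,10,4)
river: ρ → (4,6,-5)
river: ρ → (-5,4,5)
river: ρ → (5,6,-4)
river: ρ → (-4,10,1)
river: ρ → (1,10,-4)
river: ρ → (-4,6,5)
river: ρ → (5,4,-5)
closes: descent 0, river 10
min |a| on river = 1

1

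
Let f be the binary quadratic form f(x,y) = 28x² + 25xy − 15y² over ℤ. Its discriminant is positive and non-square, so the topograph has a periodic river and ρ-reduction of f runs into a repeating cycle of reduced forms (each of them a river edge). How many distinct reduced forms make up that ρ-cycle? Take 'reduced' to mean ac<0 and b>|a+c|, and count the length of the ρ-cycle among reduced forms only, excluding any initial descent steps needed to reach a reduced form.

D = 2305, ⌊√D⌋ = 48
river: ρ → (-15,35,18)
river: ρ → (18,37,-13)
river: ρ → (-13,41,12)
river: ρ → (12,31,-28)
river: ρ → (-28,25,15)
river: ρ → (15,35,-18)
river: ρ → (-18,37,13)
river: ρ → (13,41,-12)
river: ρ → (-12,31,28)
river: ρ → (28,25,-15)
ρ-cycle length = 10 (tail of 0 descent steps not counted)

10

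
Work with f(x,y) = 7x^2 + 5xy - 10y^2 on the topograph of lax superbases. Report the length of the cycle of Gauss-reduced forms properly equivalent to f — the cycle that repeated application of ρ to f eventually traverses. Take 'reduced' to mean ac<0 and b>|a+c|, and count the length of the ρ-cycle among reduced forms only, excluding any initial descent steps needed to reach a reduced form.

D = 305, ⌊√D⌋ = 17
river: ρ → (-10,15,2)
river: ρ → (2,17,-2)
river: ρ → (-2,15,10)
river: ρ → (10,5,-7)
river: ρ → (-7,9,8)
river: ρ → (8,7,-8)
river: ρ → (-8,9,7)
river: ρ → (7,5,-10)
ρ-cycle length = 8 (tail of 0 descent steps not counted)

8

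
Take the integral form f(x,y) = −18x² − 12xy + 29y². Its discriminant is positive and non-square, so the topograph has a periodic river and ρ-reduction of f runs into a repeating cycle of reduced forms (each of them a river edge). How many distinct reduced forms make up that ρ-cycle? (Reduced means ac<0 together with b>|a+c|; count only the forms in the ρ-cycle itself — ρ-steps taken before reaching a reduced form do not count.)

D = 2232, ⌊√D⌋ = 47
descent: ρ → (29,12,-18)  [lands on river]
river: ρ → (-18,24,23)
river: ρ → (23,22,-19)
river: ρ → (-19,16,26)
river: ρ → (26,36,-9)
river: ρ → (-9,36,26)
river: ρ → (26,16,-19)
river: ρ → (-19,22,23)
river: ρ → (23,24,-18)
river: ρ → (-18,12,29)
river: ρ → (29,46,-1)
river: ρ → (-1,46,29)
ρ-cycle length = 12 (tail of 1 descent step not counted)

12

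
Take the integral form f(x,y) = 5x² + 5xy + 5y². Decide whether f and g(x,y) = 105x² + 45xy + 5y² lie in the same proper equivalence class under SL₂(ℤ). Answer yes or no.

D₁ = -75, D₂ = -75
f: reduced (well bottom): (5,5,5) with a≤c, −a<b≤a
g: flip: (105,45,5)→(5,-45,105)
g: translate: b→5 (≡-45 mod 10), so (5,-45,105)→(5,5,5)
g: reduced (well bottom): (5,5,5) with a≤c, −a<b≤a
reduced forms (5, 5, 5) vs (5, 5, 5) ⇒ equivalent

yes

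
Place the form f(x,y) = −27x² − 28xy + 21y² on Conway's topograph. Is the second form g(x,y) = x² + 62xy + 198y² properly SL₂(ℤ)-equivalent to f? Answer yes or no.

D₁ = 3052, D₂ = 3052
river cycle of f (length 22): (21, 28, -27), (-27, 26, 22), (22, 18, -31), (-31, 44, 9), (9, 46, -26), (-26, 6, 29), (29, 52, -3), (-3, 50, 46), (46, 42, -7), (-7, 42, 46), … (12 more)
river cycle of g (length 22): (1, 54, -34), (-34, 14, 21), (21, 28, -27), (-27, 26, 22), (22, 18, -31), (-31, 44, 9), (9, 46, -26), (-26, 6, 29), (29, 52, -3), (-3, 50, 46), … (12 more)
cycles coincide ⇒ equivalent

yes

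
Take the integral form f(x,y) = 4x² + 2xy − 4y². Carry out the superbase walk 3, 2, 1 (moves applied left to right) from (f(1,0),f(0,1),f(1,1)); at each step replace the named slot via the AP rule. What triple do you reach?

start (4,-4,2) = (f(1,0),f(0,1),f(1,1))
replace slot 3: 2·(4+(-4)) − 2 = -2 → (4,-4,-2)
replace slot 2: 2·(4+(-2)) − (-4) = 8 → (4,8,-2)
replace slot 1: 2·(8+(-2)) − 4 = 8 → (8,8,-2)

8,8,-2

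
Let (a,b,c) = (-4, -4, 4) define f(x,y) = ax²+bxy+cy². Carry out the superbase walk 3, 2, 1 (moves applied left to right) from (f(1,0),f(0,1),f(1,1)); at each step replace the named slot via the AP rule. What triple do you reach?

start (-4,4,-4) = (f(1,0),f(0,1),f(1,1))
replace slot 3: 2·((-4)+4) − (-4) = 4 → (-4,4,4)
replace slot 2: 2·((-4)+4) − 4 = -4 → (-4,-4,4)
replace slot 1: 2·((-4)+4) − (-4) = 4 → (4,-4,4)

4,-4,4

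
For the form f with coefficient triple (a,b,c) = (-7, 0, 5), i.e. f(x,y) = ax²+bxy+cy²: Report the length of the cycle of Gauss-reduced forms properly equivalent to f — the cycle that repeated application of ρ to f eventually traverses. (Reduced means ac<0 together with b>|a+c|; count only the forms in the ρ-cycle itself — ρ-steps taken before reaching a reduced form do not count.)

D = 140, ⌊√D⌋ = 11
descent: ρ → (5,10,-2)  [lands on river]
river: ρ → (-2,10,5)
ρ-cycle length = 2 (tail of 1 descent step not counted)

2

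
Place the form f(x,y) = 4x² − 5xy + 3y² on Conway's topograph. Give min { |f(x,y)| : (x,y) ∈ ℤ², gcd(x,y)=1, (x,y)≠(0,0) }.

translate: b→3 (≡-5 mod 8), so (4,-5,3)→(4,3,2)
flip: (4,3,2)→(2,-3,4)
translate: b→1 (≡-3 mod 4), so (2,-3,4)→(2,1,3)
reduced (well bottom): (2,1,3) with a≤c, −a<b≤a
well minimum = a = 2

2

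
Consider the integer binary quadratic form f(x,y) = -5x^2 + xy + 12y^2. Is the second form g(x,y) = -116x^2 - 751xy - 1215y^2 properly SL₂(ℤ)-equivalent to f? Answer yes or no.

D₁ = 241, D₂ = 241
river cycle of f (length 38): (-5, 11, 6), (6, 13, -3), (-3, 11, 10), (10, 9, -4), (-4, 15, 1), (1, 15, -4), (-4, 9, 10), (10, 11, -3), (-3, 13, 6), (6, 11, -5), … (28 more)
river cycle of g (length 38): (-6, 7, 8), (8, 9, -5), (-5, 11, 6), (6, 13, -3), (-3, 11, 10), (10, 9, -4), (-4, 15, 1), (1, 15, -4), (-4, 9, 10), (10, 11, -3), … (28 more)
cycles coincide ⇒ equivalent

yes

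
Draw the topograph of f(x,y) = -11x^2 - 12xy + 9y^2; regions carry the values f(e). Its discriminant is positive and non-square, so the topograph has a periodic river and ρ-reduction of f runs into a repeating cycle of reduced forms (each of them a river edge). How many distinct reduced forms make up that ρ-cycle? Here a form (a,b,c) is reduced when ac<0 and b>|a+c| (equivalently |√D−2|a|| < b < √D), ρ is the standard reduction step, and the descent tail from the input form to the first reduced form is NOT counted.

D = 540, ⌊√D⌋ = 23
descent: ρ → (9,12,-11)  [lands on river]
river: ρ → (-11,10,10)
river: ρ → (10,10,-11)
river: ρ → (-11,12,9)
river: ρ → (9,6,-14)
river: ρ → (-14,22,1)
river: ρ → (1,22,-14)
river: ρ → (-14,6,9)
ρ-cycle length = 8 (tail of 1 descent step not counted)

8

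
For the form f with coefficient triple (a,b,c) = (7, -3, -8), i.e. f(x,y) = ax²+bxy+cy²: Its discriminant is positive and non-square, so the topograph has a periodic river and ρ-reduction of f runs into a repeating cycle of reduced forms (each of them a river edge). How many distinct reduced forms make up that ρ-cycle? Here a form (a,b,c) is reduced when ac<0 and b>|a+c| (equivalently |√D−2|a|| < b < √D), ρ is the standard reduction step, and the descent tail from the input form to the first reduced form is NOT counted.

D = 233, ⌊√D⌋ = 15
descent: ρ → (-8,3,7)  [lands on river]
river: ρ → (7,11,-4)
river: ρ → (-4,13,4)
river: ρ → (4,11,-7)
river: ρ → (-7,3,8)
river: ρ → (8,13,-2)
river: ρ → (-2,15,1)
river: ρ → (1,15,-2)
river: ρ → (-2,13,8)
river: ρ → (8,3,-7)
river: ρ → (-7,11,4)
river: ρ → (4,13,-4)
river: ρ → (-4,11,7)
river: ρ → (7,3,-8)
river: ρ → (-8,13,2)
river: ρ → (2,15,-1)
river: ρ → (-1,15,2)
river: ρ → (2,13,-8)
ρ-cycle length = 18 (tail of 1 descent step not counted)

18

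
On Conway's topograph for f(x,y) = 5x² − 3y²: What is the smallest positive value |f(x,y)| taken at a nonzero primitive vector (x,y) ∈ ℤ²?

descent: ρ → (-3,6,2)  [lands on river]
river: ρ → (2,6,-3)
closes: descent 1, river 2
min |a| on river = 2

2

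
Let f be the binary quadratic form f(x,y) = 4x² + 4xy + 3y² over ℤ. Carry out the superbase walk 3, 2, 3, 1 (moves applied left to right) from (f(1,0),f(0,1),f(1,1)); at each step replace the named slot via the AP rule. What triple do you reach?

start (4,3,11) = (f(1,0),f(0,1),f(1,1))
replace slot 3: 2·(4+3) − 11 = 3 → (4,3,3)
replace slot 2: 2·(4+3) − 3 = 11 → (4,11,3)
replace slot 3: 2·(4+11) − 3 = 27 → (4,11,27)
replace slot 1: 2·(11+27) − 4 = 72 → (72,11,27)

72,11,27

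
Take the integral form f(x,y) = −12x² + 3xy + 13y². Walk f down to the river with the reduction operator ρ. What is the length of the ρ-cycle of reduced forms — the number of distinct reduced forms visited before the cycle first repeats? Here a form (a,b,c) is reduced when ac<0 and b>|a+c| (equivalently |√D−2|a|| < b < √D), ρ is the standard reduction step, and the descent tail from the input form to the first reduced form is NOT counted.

D = 633, ⌊√D⌋ = 25
river: ρ → (13,23,-2)
river: ρ → (-2,25,1)
river: ρ → (1,25,-2)
river: ρ → (-2,23,13)
river: ρ → (13,3,-12)
river: ρ → (-12,21,4)
river: ρ → (4,19,-17)
river: ρ → (-17,15,6)
river: ρ → (6,21,-8)
river: ρ → (-8,11,16)
river: ρ → (16,21,-3)
river: ρ → (-3,21,16)
river: ρ → (16,11,-8)
river: ρ → (-8,21,6)
river: ρ → (6,15,-17)
river: ρ → (-17,19,4)
river: ρ → (4,21,-12)
river: ρ → (-12,3,13)
ρ-cycle length = 18 (tail of 0 descent steps not counted)

18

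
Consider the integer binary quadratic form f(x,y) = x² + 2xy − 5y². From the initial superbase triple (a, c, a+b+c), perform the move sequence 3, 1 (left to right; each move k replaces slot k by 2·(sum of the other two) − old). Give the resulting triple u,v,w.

start (1,-5,-2) = (f(1,0),f(0,1),f(1,1))
replace slot 3: 2·(1+(-5)) − (-2) = -6 → (1,-5,-6)
replace slot 1: 2·((-5)+(-6)) − 1 = -23 → (-23,-5,-6)

-23,-5,-6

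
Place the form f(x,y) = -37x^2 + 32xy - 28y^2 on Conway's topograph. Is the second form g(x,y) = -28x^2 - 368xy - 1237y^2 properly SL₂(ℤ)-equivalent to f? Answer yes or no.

D₁ = -3120, D₂ = -3120
f is negative-definite; reduce −f:
−f: flip: (37,-32,28)→(28,32,37)
−f: translate: b→-24 (≡32 mod 56), so (28,32,37)→(28,-24,33)
−f: reduced (well bottom): (28,-24,33) with a≤c, −a<b≤a
flip sign back: reduced form of f is (-28,24,-33)
g is negative-definite; reduce −g:
−g: translate: b→-24 (≡368 mod 56), so (28,368,1237)→(28,-24,33)
−g: reduced (well bottom): (28,-24,33) with a≤c, −a<b≤a
flip sign back: reduced form of g is (-28,24,-33)
reduced forms (-28, 24, -33) vs (-28, 24, -33) ⇒ equivalent

yes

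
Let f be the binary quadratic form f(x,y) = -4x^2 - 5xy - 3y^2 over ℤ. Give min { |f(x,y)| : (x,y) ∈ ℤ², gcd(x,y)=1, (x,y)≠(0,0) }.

translate: b→-3 (≡5 mod 8), so (4,5,3)→(4,-3,2)
flip: (4,-3,2)→(2,3,4)
translate: b→-1 (≡3 mod 4), so (2,3,4)→(2,-1,3)
reduced (well bottom): (2,-1,3) with a≤c, −a<b≤a
well minimum |f| = |-2| = 2 (negative-definite)

2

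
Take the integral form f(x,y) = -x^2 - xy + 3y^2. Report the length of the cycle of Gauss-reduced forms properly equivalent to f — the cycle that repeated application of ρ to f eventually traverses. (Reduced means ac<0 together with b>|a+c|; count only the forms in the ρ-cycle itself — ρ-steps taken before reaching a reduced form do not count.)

D = 13, ⌊√D⌋ = 3
descent: ρ → (3,1,-1)
descent: ρ → (-1,3,1)  [lands on river]
river: ρ → (1,3,-1)
ρ-cycle length = 2 (tail of 2 descent steps not counted)

2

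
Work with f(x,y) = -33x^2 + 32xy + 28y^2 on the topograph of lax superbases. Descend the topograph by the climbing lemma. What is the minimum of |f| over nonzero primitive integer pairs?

river: ρ → (28,24,-37)
river: ρ → (-37,50,15)
river: ρ → (15,40,-52)
river: ρ → (-52,64,3)
river: ρ → (3,68,-8)
river: ρ → (-8,60,35)
river: ρ → (35,10,-33)
river: ρ → (-33,56,12)
river: ρ → (12,64,-13)
river: ρ → (-13,66,7)
river: ρ → (7,60,-40)
river: ρ → (-40,20,27)
river: ρ → (27,34,-33)
river: ρ → (-33,32,28)
closes: descent 0, river 14
min |a| on river = 3

3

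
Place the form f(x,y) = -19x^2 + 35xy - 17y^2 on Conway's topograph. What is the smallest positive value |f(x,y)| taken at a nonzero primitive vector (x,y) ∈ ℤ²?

translate: b→3 (≡-35 mod 38), so (19,-35,17)→(19,3,1)
flip: (19,3,1)→(1,-3,19)
translate: b→1 (≡-3 mod 2), so (1,-3,19)→(1,1,17)
reduced (well bottom): (1,1,17) with a≤c, −a<b≤a
well minimum |f| = |-1| = 1 (negative-definite)

1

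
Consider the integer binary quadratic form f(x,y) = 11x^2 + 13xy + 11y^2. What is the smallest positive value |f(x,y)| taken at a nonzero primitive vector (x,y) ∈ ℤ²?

translate: b→-9 (≡13 mod 22), so (11,13,11)→(11,-9,9)
flip: (11,-9,9)→(9,9,11)
reduced (well bottom): (9,9,11) with a≤c, −a<b≤a
well minimum = a = 9

9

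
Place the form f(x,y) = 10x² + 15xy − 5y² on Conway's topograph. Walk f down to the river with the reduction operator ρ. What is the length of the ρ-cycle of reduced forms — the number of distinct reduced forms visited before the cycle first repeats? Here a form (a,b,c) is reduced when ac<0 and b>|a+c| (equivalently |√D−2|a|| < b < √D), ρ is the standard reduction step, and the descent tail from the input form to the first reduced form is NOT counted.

D = 425, ⌊√D⌋ = 20
river: ρ → (-5,15,10)
river: ρ → (10,5,-10)
river: ρ → (-10,15,5)
river: ρ → (5,15,-10)
river: ρ → (-10,5,10)
river: ρ → (10,15,-5)
ρ-cycle length = 6 (tail of 0 descent steps not counted)

6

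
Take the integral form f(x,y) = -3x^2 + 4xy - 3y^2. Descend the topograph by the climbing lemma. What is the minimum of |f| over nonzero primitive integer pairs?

translate: b→2 (≡-4 mod 6), so (3,-4,3)→(3,2,2)
flip: (3,2,2)→(2,-2,3)
translate: b→2 (≡-2 mod 4), so (2,-2,3)→(2,2,3)
reduced (well bottom): (2,2,3) with a≤c, −a<b≤a
well minimum |f| = |-2| = 2 (negative-definite)

2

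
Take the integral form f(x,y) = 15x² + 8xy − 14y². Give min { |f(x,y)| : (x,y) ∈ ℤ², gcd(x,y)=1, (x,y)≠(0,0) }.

river: ρ → (-14,20,9)
river: ρ → (9,16,-18)
river: ρ → (-18,20,7)
river: ρ → (7,22,-15)
river: ρ → (-15,8,14)
river: ρ → (14,20,-9)
river: ρ → (-9,16,18)
river: ρ → (18,20,-7)
river: ρ → (-7,22,15)
river: ρ → (15,8,-14)
closes: descent 0, river 10
min |a| on river = 7

7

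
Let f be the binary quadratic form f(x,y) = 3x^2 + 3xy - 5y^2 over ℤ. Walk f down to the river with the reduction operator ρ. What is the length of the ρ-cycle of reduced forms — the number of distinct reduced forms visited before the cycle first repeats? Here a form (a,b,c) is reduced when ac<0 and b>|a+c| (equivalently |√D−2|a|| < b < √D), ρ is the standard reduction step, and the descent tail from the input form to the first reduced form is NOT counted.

D = 69, ⌊√D⌋ = 8
river: ρ → (-5,7,1)
river: ρ → (1,7,-5)
river: ρ → (-5,3,3)
river: ρ → (3,3,-5)
ρ-cycle length = 4 (tail of 0 descent steps not counted)

4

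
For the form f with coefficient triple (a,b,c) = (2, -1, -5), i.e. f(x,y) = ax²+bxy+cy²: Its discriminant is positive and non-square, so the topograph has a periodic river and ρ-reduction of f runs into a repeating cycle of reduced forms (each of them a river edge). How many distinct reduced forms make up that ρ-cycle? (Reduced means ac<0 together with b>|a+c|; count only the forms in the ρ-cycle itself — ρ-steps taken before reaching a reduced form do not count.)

D = 41, ⌊√D⌋ = 6
descent: ρ → (-5,1,2)
descent: ρ → (2,3,-4)  [lands on river]
river: ρ → (-4,5,1)
river: ρ → (1,5,-4)
river: ρ → (-4,3,2)
river: ρ → (2,5,-2)
river: ρ → (-2,3,4)
river: ρ → (4,5,-1)
river: ρ → (-1,5,4)
river: ρ → (4,3,-2)
river: ρ → (-2,5,2)
ρ-cycle length = 10 (tail of 2 descent steps not counted)

10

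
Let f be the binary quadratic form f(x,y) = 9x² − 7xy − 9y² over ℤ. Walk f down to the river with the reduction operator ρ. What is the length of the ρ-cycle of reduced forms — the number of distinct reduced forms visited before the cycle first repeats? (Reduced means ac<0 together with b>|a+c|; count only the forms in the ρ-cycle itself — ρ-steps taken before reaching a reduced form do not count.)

D = 373, ⌊√D⌋ = 19
descent: ρ → (-9,7,9)  [lands on river]
river: ρ → (9,11,-7)
river: ρ → (-7,17,3)
river: ρ → (3,19,-1)
river: ρ → (-1,19,3)
river: ρ → (3,17,-7)
river: ρ → (-7,11,9)
river: ρ → (9,7,-9)
river: ρ → (-9,11,7)
river: ρ → (7,17,-3)
river: ρ → (-3,19,1)
river: ρ → (1,19,-3)
river: ρ → (-3,17,7)
river: ρ → (7,11,-9)
ρ-cycle length = 14 (tail of 1 descent step not counted)

14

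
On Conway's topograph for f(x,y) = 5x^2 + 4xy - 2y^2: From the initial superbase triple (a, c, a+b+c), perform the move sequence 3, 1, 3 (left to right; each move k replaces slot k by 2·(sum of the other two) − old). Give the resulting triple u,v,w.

start (5,-2,7) = (f(1,0),f(0,1),f(1,1))
replace slot 3: 2·(5+(-2)) − 7 = -1 → (5,-2,-1)
replace slot 1: 2·((-2)+(-1)) − 5 = -11 → (-11,-2,-1)
replace slot 3: 2·((-11)+(-2)) − (-1) = -25 → (-11,-2,-25)

-11,-2,-25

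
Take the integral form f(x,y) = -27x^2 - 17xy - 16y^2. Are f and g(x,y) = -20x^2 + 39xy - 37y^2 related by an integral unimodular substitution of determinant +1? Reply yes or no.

D₁ = -1439, D₂ = -1439
f is negative-definite; reduce −f:
−f: flip: (27,17,16)→(16,-17,27)
−f: translate: b→15 (≡-17 mod 32), so (16,-17,27)→(16,15,26)
−f: reduced (well bottom): (16,15,26) with a≤c, −a<b≤a
flip sign back: reduced form of f is (-16,-15,-26)
g is negative-definite; reduce −g:
−g: translate: b→1 (≡-39 mod 40), so (20,-39,37)→(20,1,18)
−g: flip: (20,1,18)→(18,-1,20)
−g: reduced (well bottom): (18,-1,20) with a≤c, −a<b≤a
flip sign back: reduced form of g is (-18,1,-20)
reduced forms (-16, -15, -26) vs (-18, 1, -20) ⇒ inequivalent

no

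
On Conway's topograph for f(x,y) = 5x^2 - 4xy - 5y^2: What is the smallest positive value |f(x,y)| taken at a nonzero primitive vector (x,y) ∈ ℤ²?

descent: ρ → (-5,4,5)  [lands on river]
river: ρ → (5,6,-4)
river: ρ → (-4,10,1)
river: ρ → (1,10,-4)
river: ρ → (-4,6,5)
river: ρ → (5,4,-5)
river: ρ → (-5,6,4)
river: ρ → (4,10,-1)
river: ρ → (-1,10,4)
river: ρ → (4,6,-5)
closes: descent 1, river 10
min |a| on river = 1

1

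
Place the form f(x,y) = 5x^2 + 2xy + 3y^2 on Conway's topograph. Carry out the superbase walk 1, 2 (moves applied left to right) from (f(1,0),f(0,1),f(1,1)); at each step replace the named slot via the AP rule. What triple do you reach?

start (5,3,10) = (f(1,0),f(0,1),f(1,1))
replace slot 1: 2·(3+10) − 5 = 21 → (21,3,10)
replace slot 2: 2·(21+10) − 3 = 59 → (21,59,10)

21,59,10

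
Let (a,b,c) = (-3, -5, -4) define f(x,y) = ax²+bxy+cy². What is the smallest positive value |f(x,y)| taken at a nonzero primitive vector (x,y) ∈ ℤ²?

translate: b→-1 (≡5 mod 6), so (3,5,4)→(3,-1,2)
flip: (3,-1,2)→(2,1,3)
reduced (well bottom): (2,1,3) with a≤c, −a<b≤a
well minimum |f| = |-2| = 2 (negative-definite)

2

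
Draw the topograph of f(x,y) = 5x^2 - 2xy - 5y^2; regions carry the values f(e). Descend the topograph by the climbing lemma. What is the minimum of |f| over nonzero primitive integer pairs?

descent: ρ → (-5,2,5)  [lands on river]
river: ρ → (5,8,-2)
river: ρ → (-2,8,5)
river: ρ → (5,2,-5)
river: ρ → (-5,8,2)
river: ρ → (2,8,-5)
closes: descent 1, river 6
min |a| on river = 2

2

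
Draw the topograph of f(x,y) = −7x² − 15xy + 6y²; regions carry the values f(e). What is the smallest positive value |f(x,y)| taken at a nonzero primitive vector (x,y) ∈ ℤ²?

descent: ρ → (6,15,-7)  [lands on river]
river: ρ → (-7,13,8)
river: ρ → (8,19,-1)
river: ρ → (-1,19,8)
river: ρ → (8,13,-7)
river: ρ → (-7,15,6)
river: ρ → (6,9,-13)
river: ρ → (-13,17,2)
river: ρ → (2,19,-4)
river: ρ → (-4,13,14)
river: ρ → (14,15,-3)
river: ρ → (-3,15,14)
river: ρ → (14,13,-4)
river: ρ → (-4,19,2)
river: ρ → (2,17,-13)
river: ρ → (-13,9,6)
closes: descent 1, river 16
min |a| on river = 1

1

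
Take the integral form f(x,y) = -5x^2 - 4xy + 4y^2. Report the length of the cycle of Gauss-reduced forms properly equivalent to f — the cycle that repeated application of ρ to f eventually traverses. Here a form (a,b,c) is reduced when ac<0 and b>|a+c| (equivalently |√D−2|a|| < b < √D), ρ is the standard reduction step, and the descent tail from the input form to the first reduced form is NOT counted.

D = 96, ⌊√D⌋ = 9
descent: ρ → (4,4,-5)  [lands on river]
river: ρ → (-5,6,3)
river: ρ → (3,6,-5)
river: ρ → (-5,4,4)
ρ-cycle length = 4 (tail of 1 descent step not counted)

4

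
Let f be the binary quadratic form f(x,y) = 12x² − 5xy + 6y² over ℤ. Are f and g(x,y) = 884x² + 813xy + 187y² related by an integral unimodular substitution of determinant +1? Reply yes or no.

D₁ = -263, D₂ = -263
f: flip: (12,-5,6)→(6,5,12)
f: reduced (well bottom): (6,5,12) with a≤c, −a<b≤a
g: flip: (884,813,187)→(187,-813,884)
g: translate: b→-65 (≡-813 mod 374), so (187,-813,884)→(187,-65,6)
g: flip: (187,-65,6)→(6,65,187)
g: translate: b→5 (≡65 mod 12), so (6,65,187)→(6,5,12)
g: reduced (well bottom): (6,5,12) with a≤c, −a<b≤a
reduced forms (6, 5, 12) vs (6, 5, 12) ⇒ equivalent

yes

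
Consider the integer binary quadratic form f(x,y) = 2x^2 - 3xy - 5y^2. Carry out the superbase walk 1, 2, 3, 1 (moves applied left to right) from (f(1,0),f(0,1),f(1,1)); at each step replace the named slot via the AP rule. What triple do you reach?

start (2,-5,-6) = (f(1,0),f(0,1),f(1,1))
replace slot 1: 2·((-5)+(-6)) − 2 = -24 → (-24,-5,-6)
replace slot 2: 2·((-24)+(-6)) − (-5) = -55 → (-24,-55,-6)
replace slot 3: 2·((-24)+(-55)) − (-6) = -152 → (-24,-55,-152)
replace slot 1: 2·((-55)+(-152)) − (-24) = -390 → (-390,-55,-152)

-390,-55,-152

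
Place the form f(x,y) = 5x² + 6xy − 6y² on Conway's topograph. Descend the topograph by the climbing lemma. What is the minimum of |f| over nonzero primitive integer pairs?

river: ρ → (-6,6,5)
river: ρ → (5,4,-7)
river: ρ → (-7,10,2)
river: ρ → (2,10,-7)
river: ρ → (-7,4,5)
river: ρ → (5,6,-6)
closes: descent 0, river 6
min |a| on river = 2

2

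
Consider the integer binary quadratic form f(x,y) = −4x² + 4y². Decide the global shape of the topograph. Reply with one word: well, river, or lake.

D = b²−4ac = 0² − 4·(-4)·4 = 64
D = 8² is a perfect square ⇒ form factors over ℤ ⇒ lakes

lake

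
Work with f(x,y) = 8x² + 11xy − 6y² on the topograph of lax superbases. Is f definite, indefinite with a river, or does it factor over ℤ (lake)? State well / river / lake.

D = b²−4ac = 11² − 4·8·(-6) = 313
D > 0 non-square ⇒ indefinite ⇒ periodic river

river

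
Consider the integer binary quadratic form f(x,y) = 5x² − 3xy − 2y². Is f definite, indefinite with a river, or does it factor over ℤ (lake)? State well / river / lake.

D = b²−4ac = (-3)² − 4·5·(-2) = 49
D = 7² is a perfect square ⇒ form factors over ℤ ⇒ lakes

lake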